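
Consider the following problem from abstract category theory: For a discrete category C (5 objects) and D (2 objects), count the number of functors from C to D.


A functor from a discrete category C to D is determined by
where each object maps. Each of the 5 objects of C can map
to any of the 2 objects of D independently.
Number of functors = 2^5 = 32

32


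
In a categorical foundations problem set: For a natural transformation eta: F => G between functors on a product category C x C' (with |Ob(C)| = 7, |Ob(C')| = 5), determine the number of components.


A natural transformation eta: F => G assigns one component morphism per
object of the domain category.
The domain is the product category C x C', so
|Ob(C x C')| = |Ob(C)| * |Ob(C')| = 7 * 5 = 35.
Therefore eta has 35 component morphisms.

35


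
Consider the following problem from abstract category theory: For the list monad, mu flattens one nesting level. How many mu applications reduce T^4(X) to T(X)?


Each application of mu: T^2 -> T removes one layer of nesting.
Starting at depth 4 (i.e., T^4(X)), we need to reach T(X).
Number of mu applications = 4 - 1 = 3

3


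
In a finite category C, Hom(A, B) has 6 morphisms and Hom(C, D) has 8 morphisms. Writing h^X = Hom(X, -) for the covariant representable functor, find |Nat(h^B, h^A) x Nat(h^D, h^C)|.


By the Yoneda lemma, Nat(h^B, h^A) is isomorphic to Hom(A, B),
so |Nat(h^B, h^A)| = |Hom(A, B)| and |Nat(h^D, h^C)| = |Hom(C, D)|.
|Hom(A, B)| = 6, |Hom(C, D)| = 8.
|Nat(h^B, h^A) x Nat(h^D, h^C)| = 6 * 8 = 48

48


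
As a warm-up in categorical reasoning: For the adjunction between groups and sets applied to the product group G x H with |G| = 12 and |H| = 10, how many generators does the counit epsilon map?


The counit epsilon_K: F(U(K)) -> K of the Free-Forgetful adjunction
maps |K| generators of F(U(K)) into K. For K = G x H (the product group),
|G x H| = |G| * |H|.
Total generators mapped = 12 * 10 = 120.

120


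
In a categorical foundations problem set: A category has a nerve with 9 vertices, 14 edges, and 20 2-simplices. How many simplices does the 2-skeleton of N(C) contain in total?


The 2-skeleton of the nerve N(C) consists of simplices in dimensions 0, 1, 2:
  |N(C)_0| = 9 (objects)
  |N(C)_1| = 14 (morphisms)
  |N(C)_2| = 20 (composable pairs)
Total = 9 + 14 + 20 = 43

43


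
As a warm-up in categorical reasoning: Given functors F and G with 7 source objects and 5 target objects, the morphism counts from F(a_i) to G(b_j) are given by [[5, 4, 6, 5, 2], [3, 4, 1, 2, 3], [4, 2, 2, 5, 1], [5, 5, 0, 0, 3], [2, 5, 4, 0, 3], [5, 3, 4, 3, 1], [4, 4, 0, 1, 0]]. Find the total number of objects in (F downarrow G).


Objects of (F downarrow G) are triples (a, b, h: F(a)->G(b)).
The count equals the sum of all entries in the hom-matrix.
sum(row 0) = 22
sum(row 1) = 13
sum(row 2) = 14
sum(row 3) = 13
sum(row 4) = 14
sum(row 5) = 16
sum(row 6) = 9
Grand total = 101

101


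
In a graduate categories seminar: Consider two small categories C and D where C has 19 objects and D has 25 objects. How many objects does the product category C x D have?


The product category C x D has objects that are pairs (c, d).
Number of pairs = |Ob(C)| * |Ob(D)| = 19 * 25 = 475

475


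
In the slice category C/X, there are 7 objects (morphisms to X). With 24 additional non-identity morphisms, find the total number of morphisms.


In the slice category C/X, objects are morphisms to X.
Identity morphisms: 7 (one per object of C/X).
Non-identity morphisms: 24.
Total = 7 + 24 = 31

31


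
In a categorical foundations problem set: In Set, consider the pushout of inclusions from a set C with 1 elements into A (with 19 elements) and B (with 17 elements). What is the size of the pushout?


The pushout A +_C B identifies the images of C in A and B.
|A +_C B| = |A| + |B| - |C| (for injections).
= 19 + 17 - 1 = 35

35


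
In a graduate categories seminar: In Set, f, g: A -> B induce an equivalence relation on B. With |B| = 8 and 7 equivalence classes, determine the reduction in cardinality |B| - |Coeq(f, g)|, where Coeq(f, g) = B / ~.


The coequalizer Coeq(f, g) = B / ~ has one element per equivalence class.
|B| = 8, |Coeq(f, g)| = 7.
|B| - |Coeq(f, g)| = 8 - 7 = 1.

1


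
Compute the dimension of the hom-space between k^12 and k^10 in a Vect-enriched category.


In Vect-enriched categories, Hom(k^n, k^m) is the space of m x n matrices.
dim(Hom(k^12, k^10)) = 10 * 12 = 120

120


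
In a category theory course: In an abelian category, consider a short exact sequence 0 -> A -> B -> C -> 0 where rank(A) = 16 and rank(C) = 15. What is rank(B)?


For a short exact sequence 0 -> A -> B -> C -> 0,
rank is additive: rank(B) = rank(A) + rank(C).
rank(B) = 16 + 15 = 31

31


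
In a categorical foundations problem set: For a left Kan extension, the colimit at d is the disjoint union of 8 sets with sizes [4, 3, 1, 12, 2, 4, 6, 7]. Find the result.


Pointwise, the left Kan extension (Lan_F H)(d) is the colimit, indexed
by the comma category (F downarrow d), of H composed with the
projection (F downarrow d) -> C. Here that colimit is given
as a coproduct (disjoint union) of sets, so its cardinality is the
sum of the sizes of the summands.
Coproduct of sets with sizes: 4 + 3 + 1 + 12 + 2 + 4 + 6 + 7
= 39

39


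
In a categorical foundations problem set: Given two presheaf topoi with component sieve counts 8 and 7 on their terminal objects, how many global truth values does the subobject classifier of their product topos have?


In a product of presheaf topoi E_1 x E_2, the subobject classifier
is Omega = Omega_1 x Omega_2 (componentwise), so
|Omega(top)| = |Omega_1(top_1)| * |Omega_2(top_2)|.
= 8 * 7 = 56.

56


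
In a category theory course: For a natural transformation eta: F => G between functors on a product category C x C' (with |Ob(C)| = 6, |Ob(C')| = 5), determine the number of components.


A natural transformation eta: F => G assigns one component morphism per
object of the domain category.
The domain is the product category C x C', so
|Ob(C x C')| = |Ob(C)| * |Ob(C')| = 6 * 5 = 30.
Therefore eta has 30 component morphisms.

30


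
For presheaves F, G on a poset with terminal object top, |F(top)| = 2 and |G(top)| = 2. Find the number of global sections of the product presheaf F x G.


Global sections of a presheaf on a poset with terminal top satisfy
Gamma(H) ~ H(top). Presheaves admit pointwise products, so
(F x G)(top) = F(top) x G(top) (Cartesian product).
|Gamma(F x G)| = |F(top)| * |G(top)| = 2 * 2 = 4.

4


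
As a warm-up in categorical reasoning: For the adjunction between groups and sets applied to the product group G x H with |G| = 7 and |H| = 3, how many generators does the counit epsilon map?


The counit epsilon_K: F(U(K)) -> K of the Free-Forgetful adjunction
maps |K| generators of F(U(K)) into K. For K = G x H (the product group),
|G x H| = |G| * |H|.
Total generators mapped = 7 * 3 = 21.

21


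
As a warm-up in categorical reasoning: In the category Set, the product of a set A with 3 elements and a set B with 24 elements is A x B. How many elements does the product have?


In Set, the product A x B is the Cartesian product.
By the universal property, |A x B| = |A| * |B|.
|A x B| = 3 * 24 = 72

72


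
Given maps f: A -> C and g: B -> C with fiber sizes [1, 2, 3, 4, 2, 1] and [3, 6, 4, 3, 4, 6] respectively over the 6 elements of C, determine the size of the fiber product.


The pullback A x_C B consists of pairs (a, b) with f(a) = g(b).
For each element c in C, the fiber product has |f^-1(c)| * |g^-1(c)| elements.
Summing over C: 1 * 3 + 2 * 6 + 3 * 4 + 4 * 3 + 2 * 4 + 1 * 6
= 3 + 12 + 12 + 12 + 8 + 6 = 53

53


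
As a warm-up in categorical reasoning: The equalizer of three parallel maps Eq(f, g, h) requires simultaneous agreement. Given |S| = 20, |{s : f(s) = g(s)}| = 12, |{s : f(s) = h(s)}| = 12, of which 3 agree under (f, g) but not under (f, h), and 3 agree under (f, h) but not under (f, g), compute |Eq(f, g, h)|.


Eq(f, g, h) is the triple-agreement set: points in S where all three
maps take the same value. Using inclusion-exclusion on the pairwise data:
Pair (f, g) agrees on 12 points; pair (f, h) on 12 points.
Points agreeing under (f, g) but not (f, h) = 3; under (f, h) but not (f, g) = 3.
Triple-agreement = agreement-in-(f, g) minus points that agree under (f, g) but not (f, h):
|Eq(f, g, h)| = 12 - 3 = 9
(cross-check via (f, h): 12 - 3 = 9.)

9


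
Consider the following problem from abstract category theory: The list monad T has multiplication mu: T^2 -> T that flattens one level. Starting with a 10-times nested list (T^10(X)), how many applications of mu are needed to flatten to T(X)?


Each application of mu: T^2 -> T removes one layer of nesting.
Starting at depth 10 (i.e., T^10(X)), we need to reach T(X).
Number of mu applications = 10 - 1 = 9

9


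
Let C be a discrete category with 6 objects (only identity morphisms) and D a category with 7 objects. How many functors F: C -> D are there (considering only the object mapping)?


A functor from a discrete category C to D is determined by
where each object maps. Each of the 6 objects of C can map
to any of the 7 objects of D independently.
Number of functors = 7^6 = 117649

117649


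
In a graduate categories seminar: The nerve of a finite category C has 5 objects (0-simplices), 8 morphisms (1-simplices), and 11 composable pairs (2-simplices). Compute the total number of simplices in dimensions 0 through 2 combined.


The 2-skeleton of the nerve N(C) consists of simplices in dimensions 0, 1, 2:
  |N(C)_0| = 5 (objects)
  |N(C)_1| = 8 (morphisms)
  |N(C)_2| = 11 (composable pairs)
Total = 5 + 8 + 11 = 24

24


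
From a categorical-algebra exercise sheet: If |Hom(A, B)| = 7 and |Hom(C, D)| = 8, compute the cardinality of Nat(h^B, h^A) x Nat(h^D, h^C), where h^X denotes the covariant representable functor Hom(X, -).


By the Yoneda lemma, Nat(h^B, h^A) is isomorphic to Hom(A, B),
so |Nat(h^B, h^A)| = |Hom(A, B)| and |Nat(h^D, h^C)| = |Hom(C, D)|.
|Hom(A, B)| = 7, |Hom(C, D)| = 8.
|Nat(h^B, h^A) x Nat(h^D, h^C)| = 7 * 8 = 56

56


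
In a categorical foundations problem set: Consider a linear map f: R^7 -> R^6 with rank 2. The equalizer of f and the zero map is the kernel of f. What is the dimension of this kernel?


The equalizer of f and the zero map is ker(f).
By the rank-nullity theorem: dim(ker(f)) = dim(domain) - rank(f).
dim(ker(f)) = 7 - 2 = 5

5


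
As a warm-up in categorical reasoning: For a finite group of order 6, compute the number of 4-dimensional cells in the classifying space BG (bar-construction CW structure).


In the bar-construction CW model of BG, the n-cells are indexed by
n-tuples [g_1|...|g_n] of non-identity elements of G (degenerate
simplices with some g_i = e do not contribute cells), so there are
(|G| - 1)^n n-cells.
For dim = 4 with |G| = 6:
cells = (6 - 1)^4 = 5^4 = 625

625


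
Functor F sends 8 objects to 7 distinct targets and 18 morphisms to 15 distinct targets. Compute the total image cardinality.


The image of F consists of distinct objects and distinct morphisms.
|Im(F)| on objects = 7
|Im(F)| on morphisms = 15
Total image cardinality = 7 + 15 = 22

22


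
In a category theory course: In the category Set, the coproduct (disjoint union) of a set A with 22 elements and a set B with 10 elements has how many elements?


In Set, the coproduct A + B is the disjoint union.
|A + B| = |A| + |B| = 22 + 10 = 32

32


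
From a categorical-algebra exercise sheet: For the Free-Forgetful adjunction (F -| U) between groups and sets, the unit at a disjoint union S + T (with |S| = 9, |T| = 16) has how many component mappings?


The unit eta_X: X -> U(F(X)) of the Free-Forgetful adjunction
maps each element of X to a generator of F(X). For X = S + T (disjoint
union in Set), |S + T| = |S| + |T|.
Total mappings = 9 + 16 = 25.

25


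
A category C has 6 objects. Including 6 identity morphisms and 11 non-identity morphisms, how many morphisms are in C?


Each object has an identity morphism, giving 6 identities.
Adding the 11 non-identity morphisms:
Total = 6 + 11 = 17

17


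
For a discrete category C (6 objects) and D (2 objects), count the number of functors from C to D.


A functor from a discrete category C to D is determined by
where each object maps. Each of the 6 objects of C can map
to any of the 2 objects of D independently.
Number of functors = 2^6 = 64

64


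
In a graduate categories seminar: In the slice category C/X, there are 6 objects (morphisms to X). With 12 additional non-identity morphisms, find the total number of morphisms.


In the slice category C/X, objects are morphisms to X.
Identity morphisms: 6 (one per object of C/X).
Non-identity morphisms: 12.
Total = 6 + 12 = 18

18


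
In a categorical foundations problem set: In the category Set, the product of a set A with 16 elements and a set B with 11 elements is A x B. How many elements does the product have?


In Set, the product A x B is the Cartesian product.
By the universal property, |A x B| = |A| * |B|.
|A x B| = 16 * 11 = 176

176


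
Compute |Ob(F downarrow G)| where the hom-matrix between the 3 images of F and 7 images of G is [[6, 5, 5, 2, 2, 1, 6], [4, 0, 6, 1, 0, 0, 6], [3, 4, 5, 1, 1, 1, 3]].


Objects of (F downarrow G) are triples (a, b, h: F(a)->G(b)).
The count equals the sum of all entries in the hom-matrix.
sum(row 0) = 27
sum(row 1) = 17
sum(row 2) = 18
Grand total = 62

62


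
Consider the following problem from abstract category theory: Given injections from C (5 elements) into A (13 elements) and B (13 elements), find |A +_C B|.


The pushout A +_C B identifies the images of C in A and B.
|A +_C B| = |A| + |B| - |C| (for injections).
= 13 + 13 - 5 = 21

21


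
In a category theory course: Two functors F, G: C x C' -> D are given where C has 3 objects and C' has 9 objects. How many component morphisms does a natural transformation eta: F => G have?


A natural transformation eta: F => G assigns one component morphism per
object of the domain category.
The domain is the product category C x C', so
|Ob(C x C')| = |Ob(C)| * |Ob(C')| = 3 * 9 = 27.
Therefore eta has 27 component morphisms.

27


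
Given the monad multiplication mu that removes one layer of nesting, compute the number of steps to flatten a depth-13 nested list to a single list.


Each application of mu: T^2 -> T removes one layer of nesting.
Starting at depth 13 (i.e., T^13(X)), we need to reach T(X).
Number of mu applications = 13 - 1 = 12

12


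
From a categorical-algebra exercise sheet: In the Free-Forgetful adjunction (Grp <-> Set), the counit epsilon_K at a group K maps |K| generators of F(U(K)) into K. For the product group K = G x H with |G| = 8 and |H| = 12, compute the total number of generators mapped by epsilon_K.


The counit epsilon_K: F(U(K)) -> K of the Free-Forgetful adjunction
maps |K| generators of F(U(K)) into K. For K = G x H (the product group),
|G x H| = |G| * |H|.
Total generators mapped = 8 * 12 = 96.

96


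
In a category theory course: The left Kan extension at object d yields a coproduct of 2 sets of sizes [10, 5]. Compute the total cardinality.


Pointwise, the left Kan extension (Lan_F H)(d) is the colimit, indexed
by the comma category (F downarrow d), of H composed with the
projection (F downarrow d) -> C. Here that colimit is given
as a coproduct (disjoint union) of sets, so its cardinality is the
sum of the sizes of the summands.
Coproduct of sets with sizes: 10 + 5
= 15

15


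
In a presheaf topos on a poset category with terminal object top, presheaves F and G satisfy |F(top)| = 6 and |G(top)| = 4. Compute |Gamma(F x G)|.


Global sections of a presheaf on a poset with terminal top satisfy
Gamma(H) ~ H(top). Presheaves admit pointwise products, so
(F x G)(top) = F(top) x G(top) (Cartesian product).
|Gamma(F x G)| = |F(top)| * |G(top)| = 6 * 4 = 24.

24


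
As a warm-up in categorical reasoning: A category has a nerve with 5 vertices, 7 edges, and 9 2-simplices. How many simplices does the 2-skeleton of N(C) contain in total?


The 2-skeleton of the nerve N(C) consists of simplices in dimensions 0, 1, 2:
  |N(C)_0| = 5 (objects)
  |N(C)_1| = 7 (morphisms)
  |N(C)_2| = 9 (composable pairs)
Total = 5 + 7 + 9 = 21

21


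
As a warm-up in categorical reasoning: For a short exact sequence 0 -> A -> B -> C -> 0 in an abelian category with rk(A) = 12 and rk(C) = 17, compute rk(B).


For a short exact sequence 0 -> A -> B -> C -> 0,
rank is additive: rank(B) = rank(A) + rank(C).
rank(B) = 12 + 17 = 29

29


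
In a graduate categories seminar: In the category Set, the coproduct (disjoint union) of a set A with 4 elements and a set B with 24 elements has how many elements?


In Set, the coproduct A + B is the disjoint union.
|A + B| = |A| + |B| = 4 + 24 = 28

28


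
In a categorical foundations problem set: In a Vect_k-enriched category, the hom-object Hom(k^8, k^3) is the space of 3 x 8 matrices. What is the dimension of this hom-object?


In Vect-enriched categories, Hom(k^n, k^m) is the space of m x n matrices.
dim(Hom(k^8, k^3)) = 3 * 8 = 24

24


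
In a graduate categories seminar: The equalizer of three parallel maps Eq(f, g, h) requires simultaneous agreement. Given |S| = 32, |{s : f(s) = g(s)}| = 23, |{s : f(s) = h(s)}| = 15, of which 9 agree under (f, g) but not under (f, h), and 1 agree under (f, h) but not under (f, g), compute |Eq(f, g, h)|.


Eq(f, g, h) is the triple-agreement set: points in S where all three
maps take the same value. Using inclusion-exclusion on the pairwise data:
Pair (f, g) agrees on 23 points; pair (f, h) on 15 points.
Points agreeing under (f, g) but not (f, h) = 9; under (f, h) but not (f, g) = 1.
Triple-agreement = agreement-in-(f, g) minus points that agree under (f, g) but not (f, h):
|Eq(f, g, h)| = 23 - 9 = 14
(cross-check via (f, h): 15 - 1 = 14.)

14


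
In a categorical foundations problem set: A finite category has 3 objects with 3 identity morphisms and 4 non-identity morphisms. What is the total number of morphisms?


Each object has an identity morphism, giving 3 identities.
Adding the 4 non-identity morphisms:
Total = 3 + 4 = 7

7


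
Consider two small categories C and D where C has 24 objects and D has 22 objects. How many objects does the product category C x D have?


The product category C x D has objects that are pairs (c, d).
Number of pairs = |Ob(C)| * |Ob(D)| = 24 * 22 = 528

528


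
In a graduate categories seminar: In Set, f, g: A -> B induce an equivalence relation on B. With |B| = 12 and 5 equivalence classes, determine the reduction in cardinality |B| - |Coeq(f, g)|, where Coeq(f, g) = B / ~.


The coequalizer Coeq(f, g) = B / ~ has one element per equivalence class.
|B| = 12, |Coeq(f, g)| = 5.
|B| - |Coeq(f, g)| = 12 - 5 = 7.

7


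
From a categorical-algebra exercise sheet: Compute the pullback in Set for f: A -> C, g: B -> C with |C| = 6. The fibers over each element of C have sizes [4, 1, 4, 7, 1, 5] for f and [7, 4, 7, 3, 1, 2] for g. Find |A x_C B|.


The pullback A x_C B consists of pairs (a, b) with f(a) = g(b).
For each element c in C, the fiber product has |f^-1(c)| * |g^-1(c)| elements.
Summing over C: 4 * 7 + 1 * 4 + 4 * 7 + 7 * 3 + 1 * 1 + 5 * 2
= 28 + 4 + 28 + 21 + 1 + 10 = 92

92


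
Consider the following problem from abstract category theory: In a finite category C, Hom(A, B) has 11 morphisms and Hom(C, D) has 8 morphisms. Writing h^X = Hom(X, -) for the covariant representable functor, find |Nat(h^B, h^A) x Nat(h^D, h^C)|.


By the Yoneda lemma, Nat(h^B, h^A) is isomorphic to Hom(A, B),
so |Nat(h^B, h^A)| = |Hom(A, B)| and |Nat(h^D, h^C)| = |Hom(C, D)|.
|Hom(A, B)| = 11, |Hom(C, D)| = 8.
|Nat(h^B, h^A) x Nat(h^D, h^C)| = 11 * 8 = 88

88


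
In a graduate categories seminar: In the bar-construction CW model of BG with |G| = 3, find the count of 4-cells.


In the bar-construction CW model of BG, the n-cells are indexed by
n-tuples [g_1|...|g_n] of non-identity elements of G (degenerate
simplices with some g_i = e do not contribute cells), so there are
(|G| - 1)^n n-cells.
For dim = 4 with |G| = 3:
cells = (3 - 1)^4 = 2^4 = 16

16


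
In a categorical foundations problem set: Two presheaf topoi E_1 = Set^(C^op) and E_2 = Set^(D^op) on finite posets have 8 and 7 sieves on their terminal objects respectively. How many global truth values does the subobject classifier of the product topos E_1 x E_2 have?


In a product of presheaf topoi E_1 x E_2, the subobject classifier
is Omega = Omega_1 x Omega_2 (componentwise), so
|Omega(top)| = |Omega_1(top_1)| * |Omega_2(top_2)|.
= 8 * 7 = 56.

56


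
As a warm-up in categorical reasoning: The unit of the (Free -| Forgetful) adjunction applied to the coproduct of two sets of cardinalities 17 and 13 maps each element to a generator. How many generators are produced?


The unit eta_X: X -> U(F(X)) of the Free-Forgetful adjunction
maps each element of X to a generator of F(X). For X = S + T (disjoint
union in Set), |S + T| = |S| + |T|.
Total mappings = 17 + 13 = 30.

30


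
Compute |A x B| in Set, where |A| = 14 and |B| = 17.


In Set, the product A x B is the Cartesian product.
By the universal property, |A x B| = |A| * |B|.
|A x B| = 14 * 17 = 238

238


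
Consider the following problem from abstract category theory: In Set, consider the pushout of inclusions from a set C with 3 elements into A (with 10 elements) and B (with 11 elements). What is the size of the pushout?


The pushout A +_C B identifies the images of C in A and B.
|A +_C B| = |A| + |B| - |C| (for injections).
= 10 + 11 - 3 = 18

18


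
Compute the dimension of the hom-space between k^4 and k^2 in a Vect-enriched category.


In Vect-enriched categories, Hom(k^n, k^m) is the space of m x n matrices.
dim(Hom(k^4, k^2)) = 2 * 4 = 8

8


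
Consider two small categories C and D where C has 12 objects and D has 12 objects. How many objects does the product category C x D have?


The product category C x D has objects that are pairs (c, d).
Number of pairs = |Ob(C)| * |Ob(D)| = 12 * 12 = 144

144


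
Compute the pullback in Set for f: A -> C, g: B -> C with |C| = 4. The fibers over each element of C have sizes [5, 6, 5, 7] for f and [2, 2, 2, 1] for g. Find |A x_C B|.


The pullback A x_C B consists of pairs (a, b) with f(a) = g(b).
For each element c in C, the fiber product has |f^-1(c)| * |g^-1(c)| elements.
Summing over C: 5 * 2 + 6 * 2 + 5 * 2 + 7 * 1
= 10 + 12 + 10 + 7 = 39

39


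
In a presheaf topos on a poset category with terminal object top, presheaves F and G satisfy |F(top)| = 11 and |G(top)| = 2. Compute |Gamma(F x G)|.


Global sections of a presheaf on a poset with terminal top satisfy
Gamma(H) ~ H(top). Presheaves admit pointwise products, so
(F x G)(top) = F(top) x G(top) (Cartesian product).
|Gamma(F x G)| = |F(top)| * |G(top)| = 11 * 2 = 22.

22


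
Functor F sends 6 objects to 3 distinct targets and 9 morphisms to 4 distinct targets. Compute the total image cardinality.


The image of F consists of distinct objects and distinct morphisms.
|Im(F)| on objects = 3
|Im(F)| on morphisms = 4
Total image cardinality = 3 + 4 = 7

7


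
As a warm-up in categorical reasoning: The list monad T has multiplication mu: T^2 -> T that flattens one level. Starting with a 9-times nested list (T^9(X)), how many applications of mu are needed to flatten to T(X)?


Each application of mu: T^2 -> T removes one layer of nesting.
Starting at depth 9 (i.e., T^9(X)), we need to reach T(X).
Number of mu applications = 9 - 1 = 8

8


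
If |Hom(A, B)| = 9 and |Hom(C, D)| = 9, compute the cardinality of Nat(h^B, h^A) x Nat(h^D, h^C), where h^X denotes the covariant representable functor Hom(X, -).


By the Yoneda lemma, Nat(h^B, h^A) is isomorphic to Hom(A, B),
so |Nat(h^B, h^A)| = |Hom(A, B)| and |Nat(h^D, h^C)| = |Hom(C, D)|.
|Hom(A, B)| = 9, |Hom(C, D)| = 9.
|Nat(h^B, h^A) x Nat(h^D, h^C)| = 9 * 9 = 81

81


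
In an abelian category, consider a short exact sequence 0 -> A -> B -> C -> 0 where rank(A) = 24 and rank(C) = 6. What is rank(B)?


For a short exact sequence 0 -> A -> B -> C -> 0,
rank is additive: rank(B) = rank(A) + rank(C).
rank(B) = 24 + 6 = 30

30


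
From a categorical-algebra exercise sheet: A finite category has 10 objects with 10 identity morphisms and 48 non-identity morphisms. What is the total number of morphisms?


Each object has an identity morphism, giving 10 identities.
Adding the 48 non-identity morphisms:
Total = 10 + 48 = 58

58


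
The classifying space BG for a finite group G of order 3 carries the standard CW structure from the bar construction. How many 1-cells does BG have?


In the bar-construction CW model of BG, the n-cells are indexed by
n-tuples [g_1|...|g_n] of non-identity elements of G (degenerate
simplices with some g_i = e do not contribute cells), so there are
(|G| - 1)^n n-cells.
For dim = 1 with |G| = 3:
cells = (3 - 1)^1 = 2^1 = 2

2


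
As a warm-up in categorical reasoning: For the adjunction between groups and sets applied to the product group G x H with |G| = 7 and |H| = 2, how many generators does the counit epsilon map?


The counit epsilon_K: F(U(K)) -> K of the Free-Forgetful adjunction
maps |K| generators of F(U(K)) into K. For K = G x H (the product group),
|G x H| = |G| * |H|.
Total generators mapped = 7 * 2 = 14.

14


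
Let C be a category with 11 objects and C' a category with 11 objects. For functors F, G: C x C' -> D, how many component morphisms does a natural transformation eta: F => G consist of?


A natural transformation eta: F => G assigns one component morphism per
object of the domain category.
The domain is the product category C x C', so
|Ob(C x C')| = |Ob(C)| * |Ob(C')| = 11 * 11 = 121.
Therefore eta has 121 component morphisms.

121


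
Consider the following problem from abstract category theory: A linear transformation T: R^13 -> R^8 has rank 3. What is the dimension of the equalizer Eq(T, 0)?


The equalizer of f and the zero map is ker(f).
By the rank-nullity theorem: dim(ker(f)) = dim(domain) - rank(f).
dim(ker(f)) = 13 - 3 = 10

10


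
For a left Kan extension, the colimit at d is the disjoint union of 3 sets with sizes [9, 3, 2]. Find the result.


Pointwise, the left Kan extension (Lan_F H)(d) is the colimit, indexed
by the comma category (F downarrow d), of H composed with the
projection (F downarrow d) -> C. Here that colimit is given
as a coproduct (disjoint union) of sets, so its cardinality is the
sum of the sizes of the summands.
Coproduct of sets with sizes: 9 + 3 + 2
= 14

14


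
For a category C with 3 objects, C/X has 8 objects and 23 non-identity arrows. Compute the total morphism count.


In the slice category C/X, objects are morphisms to X.
Identity morphisms: 8 (one per object of C/X).
Non-identity morphisms: 23.
Total = 8 + 23 = 31

31


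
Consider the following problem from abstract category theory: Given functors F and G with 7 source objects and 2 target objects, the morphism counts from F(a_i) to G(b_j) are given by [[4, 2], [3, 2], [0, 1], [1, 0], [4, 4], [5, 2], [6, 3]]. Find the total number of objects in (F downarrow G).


Objects of (F downarrow G) are triples (a, b, h: F(a)->G(b)).
The count equals the sum of all entries in the hom-matrix.
sum(row 0) = 6
sum(row 1) = 5
sum(row 2) = 1
sum(row 3) = 1
sum(row 4) = 8
sum(row 5) = 7
sum(row 6) = 9
Grand total = 37

37


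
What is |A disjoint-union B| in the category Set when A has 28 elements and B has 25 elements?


In Set, the coproduct A + B is the disjoint union.
|A + B| = |A| + |B| = 28 + 25 = 53

53


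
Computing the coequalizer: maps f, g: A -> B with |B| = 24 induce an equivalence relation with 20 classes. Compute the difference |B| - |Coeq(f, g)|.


The coequalizer Coeq(f, g) = B / ~ has one element per equivalence class.
|B| = 24, |Coeq(f, g)| = 20.
|B| - |Coeq(f, g)| = 24 - 20 = 4.

4


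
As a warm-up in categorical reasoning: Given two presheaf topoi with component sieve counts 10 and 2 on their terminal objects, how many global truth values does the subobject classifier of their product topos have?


In a product of presheaf topoi E_1 x E_2, the subobject classifier
is Omega = Omega_1 x Omega_2 (componentwise), so
|Omega(top)| = |Omega_1(top_1)| * |Omega_2(top_2)|.
= 10 * 2 = 20.

20


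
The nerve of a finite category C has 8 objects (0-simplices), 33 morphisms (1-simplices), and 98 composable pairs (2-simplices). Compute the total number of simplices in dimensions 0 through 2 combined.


The 2-skeleton of the nerve N(C) consists of simplices in dimensions 0, 1, 2:
  |N(C)_0| = 8 (objects)
  |N(C)_1| = 33 (morphisms)
  |N(C)_2| = 98 (composable pairs)
Total = 8 + 33 + 98 = 139

139


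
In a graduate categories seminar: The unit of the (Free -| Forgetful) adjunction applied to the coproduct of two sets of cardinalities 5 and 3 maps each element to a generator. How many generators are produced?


The unit eta_X: X -> U(F(X)) of the Free-Forgetful adjunction
maps each element of X to a generator of F(X). For X = S + T (disjoint
union in Set), |S + T| = |S| + |T|.
Total mappings = 5 + 3 = 8.

8


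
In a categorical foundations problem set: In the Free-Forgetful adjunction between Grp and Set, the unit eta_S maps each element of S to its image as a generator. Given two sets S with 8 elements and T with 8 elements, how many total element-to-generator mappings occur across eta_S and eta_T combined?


The unit eta_X: X -> U(F(X)) of the Free-Forgetful adjunction
maps each element of X to a generator of F(X). For X = S + T (disjoint
union in Set), |S + T| = |S| + |T|.
Total mappings = 8 + 8 = 16.

16


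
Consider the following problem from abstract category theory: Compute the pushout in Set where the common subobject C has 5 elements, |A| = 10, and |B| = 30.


The pushout A +_C B identifies the images of C in A and B.
|A +_C B| = |A| + |B| - |C| (for injections).
= 10 + 30 - 5 = 35

35


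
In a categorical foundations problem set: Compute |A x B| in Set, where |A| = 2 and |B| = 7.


In Set, the product A x B is the Cartesian product.
By the universal property, |A x B| = |A| * |B|.
|A x B| = 2 * 7 = 14

14


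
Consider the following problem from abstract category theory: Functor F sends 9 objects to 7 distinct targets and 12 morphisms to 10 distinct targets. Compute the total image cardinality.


The image of F consists of distinct objects and distinct morphisms.
|Im(F)| on objects = 7
|Im(F)| on morphisms = 10
Total image cardinality = 7 + 10 = 17

17


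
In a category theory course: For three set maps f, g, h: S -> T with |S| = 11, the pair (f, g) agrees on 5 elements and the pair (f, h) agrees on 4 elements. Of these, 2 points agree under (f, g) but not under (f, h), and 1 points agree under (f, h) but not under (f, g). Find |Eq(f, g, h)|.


Eq(f, g, h) is the triple-agreement set: points in S where all three
maps take the same value. Using inclusion-exclusion on the pairwise data:
Pair (f, g) agrees on 5 points; pair (f, h) on 4 points.
Points agreeing under (f, g) but not (f, h) = 2; under (f, h) but not (f, g) = 1.
Triple-agreement = agreement-in-(f, g) minus points that agree under (f, g) but not (f, h):
|Eq(f, g, h)| = 5 - 2 = 3
(cross-check via (f, h): 4 - 1 = 3.)

3


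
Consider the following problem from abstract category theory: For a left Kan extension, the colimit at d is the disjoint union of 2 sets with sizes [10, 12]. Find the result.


Pointwise, the left Kan extension (Lan_F H)(d) is the colimit, indexed
by the comma category (F downarrow d), of H composed with the
projection (F downarrow d) -> C. Here that colimit is given
as a coproduct (disjoint union) of sets, so its cardinality is the
sum of the sizes of the summands.
Coproduct of sets with sizes: 10 + 12
= 22

22


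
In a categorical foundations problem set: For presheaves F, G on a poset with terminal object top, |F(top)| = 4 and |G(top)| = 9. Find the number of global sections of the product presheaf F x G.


Global sections of a presheaf on a poset with terminal top satisfy
Gamma(H) ~ H(top). Presheaves admit pointwise products, so
(F x G)(top) = F(top) x G(top) (Cartesian product).
|Gamma(F x G)| = |F(top)| * |G(top)| = 4 * 9 = 36.

36


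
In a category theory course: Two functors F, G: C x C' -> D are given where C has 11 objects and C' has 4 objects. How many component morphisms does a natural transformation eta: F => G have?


A natural transformation eta: F => G assigns one component morphism per
object of the domain category.
The domain is the product category C x C', so
|Ob(C x C')| = |Ob(C)| * |Ob(C')| = 11 * 4 = 44.
Therefore eta has 44 component morphisms.

44


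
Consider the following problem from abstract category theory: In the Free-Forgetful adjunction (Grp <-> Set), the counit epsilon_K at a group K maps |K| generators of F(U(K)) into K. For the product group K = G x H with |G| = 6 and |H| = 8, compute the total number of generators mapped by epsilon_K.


The counit epsilon_K: F(U(K)) -> K of the Free-Forgetful adjunction
maps |K| generators of F(U(K)) into K. For K = G x H (the product group),
|G x H| = |G| * |H|.
Total generators mapped = 6 * 8 = 48.

48


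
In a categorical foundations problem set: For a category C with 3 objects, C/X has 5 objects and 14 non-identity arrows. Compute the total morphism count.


In the slice category C/X, objects are morphisms to X.
Identity morphisms: 5 (one per object of C/X).
Non-identity morphisms: 14.
Total = 5 + 14 = 19

19


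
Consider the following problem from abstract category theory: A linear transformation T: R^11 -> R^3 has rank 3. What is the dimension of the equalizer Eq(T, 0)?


The equalizer of f and the zero map is ker(f).
By the rank-nullity theorem: dim(ker(f)) = dim(domain) - rank(f).
dim(ker(f)) = 11 - 3 = 8

8


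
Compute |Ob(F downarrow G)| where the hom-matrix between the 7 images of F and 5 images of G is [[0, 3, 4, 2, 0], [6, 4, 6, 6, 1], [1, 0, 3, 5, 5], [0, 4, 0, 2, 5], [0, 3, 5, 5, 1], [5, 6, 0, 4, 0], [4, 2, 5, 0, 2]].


Objects of (F downarrow G) are triples (a, b, h: F(a)->G(b)).
The count equals the sum of all entries in the hom-matrix.
sum(row 0) = 9
sum(row 1) = 23
sum(row 2) = 14
sum(row 3) = 11
sum(row 4) = 14
sum(row 5) = 15
sum(row 6) = 13
Grand total = 99

99


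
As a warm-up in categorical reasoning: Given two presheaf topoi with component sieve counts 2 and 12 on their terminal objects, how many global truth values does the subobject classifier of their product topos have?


In a product of presheaf topoi E_1 x E_2, the subobject classifier
is Omega = Omega_1 x Omega_2 (componentwise), so
|Omega(top)| = |Omega_1(top_1)| * |Omega_2(top_2)|.
= 2 * 12 = 24.

24


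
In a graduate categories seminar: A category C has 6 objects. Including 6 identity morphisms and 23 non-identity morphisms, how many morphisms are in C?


Each object has an identity morphism, giving 6 identities.
Adding the 23 non-identity morphisms:
Total = 6 + 23 = 29

29


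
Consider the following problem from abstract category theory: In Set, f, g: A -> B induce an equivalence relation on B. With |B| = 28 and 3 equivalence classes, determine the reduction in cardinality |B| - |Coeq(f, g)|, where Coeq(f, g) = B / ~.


The coequalizer Coeq(f, g) = B / ~ has one element per equivalence class.
|B| = 28, |Coeq(f, g)| = 3.
|B| - |Coeq(f, g)| = 28 - 3 = 25.

25


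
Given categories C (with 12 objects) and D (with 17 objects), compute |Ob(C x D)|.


The product category C x D has objects that are pairs (c, d).
Number of pairs = |Ob(C)| * |Ob(D)| = 12 * 17 = 204

204


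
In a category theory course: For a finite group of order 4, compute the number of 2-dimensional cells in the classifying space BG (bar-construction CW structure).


In the bar-construction CW model of BG, the n-cells are indexed by
n-tuples [g_1|...|g_n] of non-identity elements of G (degenerate
simplices with some g_i = e do not contribute cells), so there are
(|G| - 1)^n n-cells.
For dim = 2 with |G| = 4:
cells = (4 - 1)^2 = 3^2 = 9

9


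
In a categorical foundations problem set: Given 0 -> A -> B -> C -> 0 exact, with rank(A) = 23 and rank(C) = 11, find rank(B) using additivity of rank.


For a short exact sequence 0 -> A -> B -> C -> 0,
rank is additive: rank(B) = rank(A) + rank(C).
rank(B) = 23 + 11 = 34

34


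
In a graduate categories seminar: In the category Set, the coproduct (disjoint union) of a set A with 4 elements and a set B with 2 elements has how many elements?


In Set, the coproduct A + B is the disjoint union.
|A + B| = |A| + |B| = 4 + 2 = 6

6


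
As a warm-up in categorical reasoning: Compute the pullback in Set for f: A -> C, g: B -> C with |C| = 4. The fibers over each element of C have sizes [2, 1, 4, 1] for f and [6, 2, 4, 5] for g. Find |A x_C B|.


The pullback A x_C B consists of pairs (a, b) with f(a) = g(b).
For each element c in C, the fiber product has |f^-1(c)| * |g^-1(c)| elements.
Summing over C: 2 * 6 + 1 * 2 + 4 * 4 + 1 * 5
= 12 + 2 + 16 + 5 = 35

35


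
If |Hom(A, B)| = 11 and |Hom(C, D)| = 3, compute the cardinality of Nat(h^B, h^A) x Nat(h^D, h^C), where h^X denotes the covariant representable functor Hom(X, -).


By the Yoneda lemma, Nat(h^B, h^A) is isomorphic to Hom(A, B),
so |Nat(h^B, h^A)| = |Hom(A, B)| and |Nat(h^D, h^C)| = |Hom(C, D)|.
|Hom(A, B)| = 11, |Hom(C, D)| = 3.
|Nat(h^B, h^A) x Nat(h^D, h^C)| = 11 * 3 = 33

33


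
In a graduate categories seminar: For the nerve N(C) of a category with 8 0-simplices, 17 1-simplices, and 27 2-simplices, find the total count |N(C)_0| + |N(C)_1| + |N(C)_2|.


The 2-skeleton of the nerve N(C) consists of simplices in dimensions 0, 1, 2:
  |N(C)_0| = 8 (objects)
  |N(C)_1| = 17 (morphisms)
  |N(C)_2| = 27 (composable pairs)
Total = 8 + 17 + 27 = 52

52


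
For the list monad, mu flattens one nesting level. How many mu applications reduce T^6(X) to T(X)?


Each application of mu: T^2 -> T removes one layer of nesting.
Starting at depth 6 (i.e., T^6(X)), we need to reach T(X).
Number of mu applications = 6 - 1 = 5

5


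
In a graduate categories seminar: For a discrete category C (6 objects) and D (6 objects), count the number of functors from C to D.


A functor from a discrete category C to D is determined by
where each object maps. Each of the 6 objects of C can map
to any of the 6 objects of D independently.
Number of functors = 6^6 = 46656

46656


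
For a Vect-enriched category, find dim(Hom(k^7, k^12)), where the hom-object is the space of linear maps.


In Vect-enriched categories, Hom(k^n, k^m) is the space of m x n matrices.
dim(Hom(k^7, k^12)) = 12 * 7 = 84

84


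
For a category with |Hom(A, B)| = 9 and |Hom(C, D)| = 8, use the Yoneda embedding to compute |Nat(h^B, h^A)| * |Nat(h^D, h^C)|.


By the Yoneda lemma, Nat(h^B, h^A) is isomorphic to Hom(A, B),
so |Nat(h^B, h^A)| = |Hom(A, B)| and |Nat(h^D, h^C)| = |Hom(C, D)|.
|Hom(A, B)| = 9, |Hom(C, D)| = 8.
|Nat(h^B, h^A) x Nat(h^D, h^C)| = 9 * 8 = 72

72


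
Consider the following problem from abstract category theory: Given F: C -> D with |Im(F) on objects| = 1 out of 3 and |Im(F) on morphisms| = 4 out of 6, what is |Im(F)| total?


The image of F consists of distinct objects and distinct morphisms.
|Im(F)| on objects = 1
|Im(F)| on morphisms = 4
Total image cardinality = 1 + 4 = 5

5


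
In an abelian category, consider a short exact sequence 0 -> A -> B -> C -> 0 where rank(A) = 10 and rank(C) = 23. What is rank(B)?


For a short exact sequence 0 -> A -> B -> C -> 0,
rank is additive: rank(B) = rank(A) + rank(C).
rank(B) = 10 + 23 = 33

33


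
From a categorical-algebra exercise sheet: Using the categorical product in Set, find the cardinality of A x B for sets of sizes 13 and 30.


In Set, the product A x B is the Cartesian product.
By the universal property, |A x B| = |A| * |B|.
|A x B| = 13 * 30 = 390

390
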